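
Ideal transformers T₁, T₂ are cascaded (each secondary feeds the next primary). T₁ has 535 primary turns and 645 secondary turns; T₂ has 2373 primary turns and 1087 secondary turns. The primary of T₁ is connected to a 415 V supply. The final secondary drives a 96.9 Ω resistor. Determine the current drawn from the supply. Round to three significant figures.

Secondary of T₁: V = 415.00 × 645/535 = 500.33 V.
Secondary of T₂: V = 500.33 × 1087/2373 = 229.18 V.
I_load = 229.18/96.9 = 2.3652 A, so P_out = 229.18 × 2.3652 = 542.06 W.
All ideal ⇒ P_in = P_out, so I_supply = 542.06/415 = 1.31 A.

I_supply ≈ 1.31 A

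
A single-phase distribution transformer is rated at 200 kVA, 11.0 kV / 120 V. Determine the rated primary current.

I_p = S/V_p = 200000/11000 = 18.2 A.

I_p ≈ 18.2 A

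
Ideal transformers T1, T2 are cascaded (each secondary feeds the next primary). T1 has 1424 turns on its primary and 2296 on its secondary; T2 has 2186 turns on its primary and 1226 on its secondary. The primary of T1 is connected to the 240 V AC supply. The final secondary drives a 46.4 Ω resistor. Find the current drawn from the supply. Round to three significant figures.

I_supply ≈ 4.23 A

Secondary of T1: V = 240.00 × 2296/1424 = 386.97 V.
Secondary of T2: V = 386.97 × 1226/2186 = 217.03 V.
I_load = 217.03/46.4 = 4.6773 A, so P_out = 217.03 × 4.6773 = 1015.1 W.
All ideal ⇒ P_in = P_out, so I_supply = 1015.1/240 = 4.23 A.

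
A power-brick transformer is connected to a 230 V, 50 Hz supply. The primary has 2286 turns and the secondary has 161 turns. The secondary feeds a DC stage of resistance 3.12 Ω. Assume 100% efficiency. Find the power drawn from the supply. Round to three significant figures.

V_s = V_p × N_s/N_p = 230 × 161/2286 = 16.199 V.
I_s = V_s/R = 16.199/3.12 = 5.1919 A.
I_p = I_s × N_s/N_p = 5.1919 × 161/2286 = 0.36566 A.
P = V_p I_p = 230 × 0.36566 = 84.1 W.

P ≈ 84.1 W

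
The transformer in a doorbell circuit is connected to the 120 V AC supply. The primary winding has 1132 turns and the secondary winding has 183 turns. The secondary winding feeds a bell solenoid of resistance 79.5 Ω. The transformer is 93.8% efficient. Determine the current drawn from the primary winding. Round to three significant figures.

I_p ≈ 0.0421 A

V_s = 120 × 183/1132 = 19.399 V.
I_s = V_s/R = 19.399/79.5 = 0.24402 A.
P_out = V_s I_s = 19.399 × 0.24402 = 4.7337 W.
P_in = P_out/η = 4.7337/0.938 = 5.0466 W.
I_p = P_in/V_p = 5.0466/120 = 0.0421 A.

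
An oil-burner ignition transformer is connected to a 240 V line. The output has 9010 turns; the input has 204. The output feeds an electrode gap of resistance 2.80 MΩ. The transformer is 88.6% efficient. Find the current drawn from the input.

V_out = 240 × 9010/204 = 10600 V.
I_out = V_out/R = 10600/(2.80×10^6) = 0.0037857 A.
P_out = V_out I_out = 10600 × 0.0037857 = 40.129 W.
P_in = P_out/η = 40.129/0.886 = 45.292 W.
I_in = P_in/V_in = 45.292/240 = 0.189 A.

I_in ≈ 0.189 A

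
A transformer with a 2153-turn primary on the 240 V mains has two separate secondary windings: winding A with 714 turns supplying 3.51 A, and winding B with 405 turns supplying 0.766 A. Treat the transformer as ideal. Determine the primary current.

I_p ≈ 1.31 A

V_A = 240 × 714/2153 = 79.591 V; V_B = 240 × 405/2153 = 45.146 V.
P_out = V_A I_A + V_B I_B = 79.591×3.51 + 45.146×0.766 = 279.37 + 34.582 = 313.95 W.
Ideal ⇒ P_in = P_out, so I_p = P_out/V_p = 313.95/240 = 1.31 A.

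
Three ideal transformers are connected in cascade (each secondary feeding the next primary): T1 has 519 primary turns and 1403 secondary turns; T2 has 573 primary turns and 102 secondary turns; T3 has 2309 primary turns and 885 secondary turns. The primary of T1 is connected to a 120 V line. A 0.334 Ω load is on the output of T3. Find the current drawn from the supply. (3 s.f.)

Secondary of T1: V = 120.00 × 1403/519 = 324.39 V.
Secondary of T2: V = 324.39 × 102/573 = 57.745 V.
Secondary of T3: V = 57.745 × 885/2309 = 22.133 V.
I_load = 22.133/0.334 = 66.266 A, so P_out = 22.133 × 66.266 = 1466.6 W.
All ideal ⇒ P_in = P_out, so I_supply = 1466.6/120 = 12.2 A.

I_supply ≈ 12.2 A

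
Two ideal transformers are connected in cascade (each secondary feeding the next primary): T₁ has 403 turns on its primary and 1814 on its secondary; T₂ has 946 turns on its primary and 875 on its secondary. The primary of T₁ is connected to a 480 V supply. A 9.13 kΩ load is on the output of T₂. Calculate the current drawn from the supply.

I_supply ≈ 0.911 A

After T₁: V = 480.00 × 1814/403 = 2160.6 V.
After T₂: V = 2160.6 × 875/946 = 1998.4 V.
I_load = 1998.4/9130 = 0.21889 A, so P_out = 1998.4 × 0.21889 = 437.43 W.
All ideal ⇒ P_in = P_out, so I_supply = 437.43/480 = 0.911 A.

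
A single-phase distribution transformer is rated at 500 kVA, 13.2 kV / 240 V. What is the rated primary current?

I_p ≈ 37.9 A

I_p = S/V_p = 500000/13200 = 37.9 A.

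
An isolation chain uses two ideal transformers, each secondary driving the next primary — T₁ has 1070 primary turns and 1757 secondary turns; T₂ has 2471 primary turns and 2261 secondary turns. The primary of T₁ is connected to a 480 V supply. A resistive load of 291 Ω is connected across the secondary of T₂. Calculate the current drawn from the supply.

I_supply ≈ 3.72 A

Secondary of T₁: V = 480.00 × 1757/1070 = 788.19 V.
Secondary of T₂: V = 788.19 × 2261/2471 = 721.20 V.
I_load = 721.20/291 = 2.4784 A, so P_out = 721.20 × 2.4784 = 1787.4 W.
All ideal ⇒ P_in = P_out, so I_supply = 1787.4/480 = 3.72 A.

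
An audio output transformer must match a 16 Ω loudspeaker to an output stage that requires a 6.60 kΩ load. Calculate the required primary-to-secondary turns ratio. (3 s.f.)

Z_p/Z_s = (N_p/N_s)², so N_p/N_s = √(6600/16) = √412 = 20.3.

N_p/N_s ≈ 20.3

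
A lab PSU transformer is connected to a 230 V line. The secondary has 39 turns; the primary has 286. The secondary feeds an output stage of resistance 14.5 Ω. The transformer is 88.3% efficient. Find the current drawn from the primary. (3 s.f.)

V_s = 230 × 39/286 = 31.364 V.
I_s = V_s/R = 31.364/14.5 = 2.1630 A.
P_out = V_s I_s = 31.364 × 2.1630 = 67.840 W.
P_in = P_out/η = 67.840/0.883 = 76.829 W.
I_p = P_in/V_p = 76.829/230 = 0.334 A.

I_p ≈ 0.334 A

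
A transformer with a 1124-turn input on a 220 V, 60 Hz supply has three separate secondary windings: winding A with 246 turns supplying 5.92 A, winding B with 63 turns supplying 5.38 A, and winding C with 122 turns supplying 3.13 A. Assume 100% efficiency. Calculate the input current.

V_A = 220 × 246/1124 = 48.149 V; V_B = 220 × 63/1124 = 12.331 V; V_C = 220 × 122/1124 = 23.879 V.
P_out = V_A I_A + V_B I_B + V_C I_C = 48.149×5.92 + 12.331×5.38 + 23.879×3.13 = 285.04 + 66.341 + 74.741 = 426.13 W.
Ideal ⇒ P_in = P_out, so I_in = P_out/V_in = 426.13/220 = 1.94 A.

I_in ≈ 1.94 A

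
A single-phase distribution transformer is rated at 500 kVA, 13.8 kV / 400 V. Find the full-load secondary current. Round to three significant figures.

I_s ≈ 1250 A

I_s = S/V_s = 500000/400 = 1250 A.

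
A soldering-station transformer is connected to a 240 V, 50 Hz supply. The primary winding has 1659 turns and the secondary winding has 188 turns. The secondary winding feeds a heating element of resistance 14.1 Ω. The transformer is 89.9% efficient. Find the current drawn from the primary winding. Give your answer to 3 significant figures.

V_s = 240 × 188/1659 = 27.197 V.
I_s = V_s/R = 27.197/14.1 = 1.9289 A.
P_out = V_s I_s = 27.197 × 1.9289 = 52.460 W.
P_in = P_out/η = 52.460/0.899 = 58.353 W.
I_p = P_in/V_p = 58.353/240 = 0.243 A.

I_p ≈ 0.243 A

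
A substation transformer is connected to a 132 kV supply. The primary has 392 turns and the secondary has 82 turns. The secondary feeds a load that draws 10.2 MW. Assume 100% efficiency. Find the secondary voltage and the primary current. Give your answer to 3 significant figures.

V_s = V_p × N_s/N_p = 132000 × 82/392 = 27612 V.
I_s = P/V_s = 1.02×10^7/27612 = 369.40 A.
I_p = I_s × N_s/N_p = 369.40 × 82/392 = 77.3 A.

V_s ≈ 27600 V, I_p ≈ 77.3 A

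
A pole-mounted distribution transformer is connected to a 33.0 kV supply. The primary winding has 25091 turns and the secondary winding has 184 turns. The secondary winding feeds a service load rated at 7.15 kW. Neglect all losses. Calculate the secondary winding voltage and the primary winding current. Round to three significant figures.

V_s = V_p × N_s/N_p = 33000 × 184/25091 = 242.00 V.
I_s = P/V_s = 7150/242.00 = 29.546 A.
I_p = I_s × N_s/N_p = 29.546 × 184/25091 = 0.217 A.

V_s ≈ 242 V, I_p ≈ 0.217 A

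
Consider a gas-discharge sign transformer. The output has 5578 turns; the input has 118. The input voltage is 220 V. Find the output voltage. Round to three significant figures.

V_out ≈ 10400 V

V_out/V_in = N_out/N_in, so V_out = 220 × 5578/118 = 10400 V.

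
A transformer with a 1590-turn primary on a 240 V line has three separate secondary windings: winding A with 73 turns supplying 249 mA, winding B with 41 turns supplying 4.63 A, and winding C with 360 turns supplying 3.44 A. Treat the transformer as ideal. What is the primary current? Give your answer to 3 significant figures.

I_p ≈ 0.910 A

V_A = 240 × 73/1590 = 11.019 V; V_B = 240 × 41/1590 = 6.1887 V; V_C = 240 × 360/1590 = 54.340 V.
P_out = V_A I_A + V_B I_B + V_C I_C = 11.019×0.249 + 6.1887×4.63 + 54.340×3.44 = 2.7437 + 28.654 + 186.93 = 218.33 W.
Ideal ⇒ P_in = P_out, so I_p = P_out/V_p = 218.33/240 = 0.910 A.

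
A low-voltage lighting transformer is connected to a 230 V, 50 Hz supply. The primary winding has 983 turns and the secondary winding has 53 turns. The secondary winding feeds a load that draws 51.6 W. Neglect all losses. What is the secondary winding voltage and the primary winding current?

V_s ≈ 12.4 V, I_p ≈ 0.224 A

V_s = V_p × N_s/N_p = 230 × 53/983 = 12.401 V.
I_s = P/V_s = 51.6/12.401 = 4.1610 A.
I_p = I_s × N_s/N_p = 4.1610 × 53/983 = 0.224 A.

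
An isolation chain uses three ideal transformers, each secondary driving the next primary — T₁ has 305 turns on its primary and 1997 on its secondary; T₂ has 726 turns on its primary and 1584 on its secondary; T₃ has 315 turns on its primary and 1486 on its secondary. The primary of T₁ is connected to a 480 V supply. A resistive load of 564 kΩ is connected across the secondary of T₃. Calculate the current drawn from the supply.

Secondary of T₁: V = 480.00 × 1997/305 = 3142.8 V.
Secondary of T₂: V = 3142.8 × 1584/726 = 6857.1 V.
Secondary of T₃: V = 6857.1 × 1486/315 = 32348 V.
I_load = 32348/564000 = 0.057354 A, so P_out = 32348 × 0.057354 = 1855.3 W.
All ideal ⇒ P_in = P_out, so I_supply = 1855.3/480 = 3.87 A.

I_supply ≈ 3.87 A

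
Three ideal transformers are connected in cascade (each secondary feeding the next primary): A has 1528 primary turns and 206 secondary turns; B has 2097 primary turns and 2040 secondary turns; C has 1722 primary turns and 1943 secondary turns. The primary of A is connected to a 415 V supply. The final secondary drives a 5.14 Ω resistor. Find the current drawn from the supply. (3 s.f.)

I_supply ≈ 1.77 A

After A: V = 415.00 × 206/1528 = 55.949 V.
After B: V = 55.949 × 2040/2097 = 54.428 V.
After C: V = 54.428 × 1943/1722 = 61.413 V.
I_load = 61.413/5.14 = 11.948 A, so P_out = 61.413 × 11.948 = 733.78 W.
All ideal ⇒ P_in = P_out, so I_supply = 733.78/415 = 1.77 A.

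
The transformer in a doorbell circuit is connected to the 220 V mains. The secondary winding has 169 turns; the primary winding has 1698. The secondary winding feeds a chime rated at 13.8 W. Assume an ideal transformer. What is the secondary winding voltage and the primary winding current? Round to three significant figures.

V_s ≈ 21.9 V, I_p ≈ 0.0627 A

V_s = V_p × N_s/N_p = 220 × 169/1698 = 21.896 V.
I_s = P/V_s = 13.8/21.896 = 0.63024 A.
I_p = I_s × N_s/N_p = 0.63024 × 169/1698 = 0.0627 A.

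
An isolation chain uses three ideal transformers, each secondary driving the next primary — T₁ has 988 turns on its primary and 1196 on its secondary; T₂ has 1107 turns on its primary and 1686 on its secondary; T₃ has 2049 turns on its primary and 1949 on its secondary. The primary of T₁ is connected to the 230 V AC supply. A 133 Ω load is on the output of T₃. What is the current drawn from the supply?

I_supply ≈ 5.32 A

Secondary of T₁: V = 230.00 × 1196/988 = 278.42 V.
Secondary of T₂: V = 278.42 × 1686/1107 = 424.05 V.
Secondary of T₃: V = 424.05 × 1949/2049 = 403.35 V.
I_load = 403.35/133 = 3.0327 A, so P_out = 403.35 × 3.0327 = 1223.2 W.
All ideal ⇒ P_in = P_out, so I_supply = 1223.2/230 = 5.32 A.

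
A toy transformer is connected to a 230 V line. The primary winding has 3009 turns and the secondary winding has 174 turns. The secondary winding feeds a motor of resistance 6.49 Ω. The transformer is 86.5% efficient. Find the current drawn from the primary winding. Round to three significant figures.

I_p ≈ 0.137 A

V_s = 230 × 174/3009 = 13.300 V.
I_s = V_s/R = 13.300/6.49 = 2.0493 A.
P_out = V_s I_s = 13.300 × 2.0493 = 27.256 W.
P_in = P_out/η = 27.256/0.865 = 31.510 W.
I_p = P_in/V_p = 31.510/230 = 0.137 A.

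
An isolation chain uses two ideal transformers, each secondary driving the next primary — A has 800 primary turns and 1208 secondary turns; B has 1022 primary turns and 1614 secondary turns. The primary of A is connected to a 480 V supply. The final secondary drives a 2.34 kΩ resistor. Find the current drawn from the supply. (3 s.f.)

I_supply ≈ 1.17 A

Secondary of A: V = 480.00 × 1208/800 = 724.80 V.
Secondary of B: V = 724.80 × 1614/1022 = 1144.6 V.
I_load = 1144.6/2340 = 0.48916 A, so P_out = 1144.6 × 0.48916 = 559.92 W.
All ideal ⇒ P_in = P_out, so I_supply = 559.92/480 = 1.17 A.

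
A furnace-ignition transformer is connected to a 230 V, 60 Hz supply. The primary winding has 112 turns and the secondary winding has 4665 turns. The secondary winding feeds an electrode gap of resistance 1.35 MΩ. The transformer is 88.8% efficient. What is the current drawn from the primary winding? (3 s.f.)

V_s = 230 × 4665/112 = 9579.9 V.
I_s = V_s/R = 9579.9/(1.35×10^6) = 0.0070962 A.
P_out = V_s I_s = 9579.9 × 0.0070962 = 67.981 W.
P_in = P_out/η = 67.981/0.888 = 76.555 W.
I_p = P_in/V_p = 76.555/230 = 0.333 A.

I_p ≈ 0.333 A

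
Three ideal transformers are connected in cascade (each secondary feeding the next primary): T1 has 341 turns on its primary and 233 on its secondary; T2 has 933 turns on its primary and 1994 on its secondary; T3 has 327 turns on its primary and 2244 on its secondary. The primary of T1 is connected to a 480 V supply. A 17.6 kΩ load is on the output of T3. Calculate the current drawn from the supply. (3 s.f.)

I_supply ≈ 2.74 A

Secondary of T1: V = 480.00 × 233/341 = 327.98 V.
Secondary of T2: V = 327.98 × 1994/933 = 700.95 V.
Secondary of T3: V = 700.95 × 2244/327 = 4810.2 V.
I_load = 4810.2/17600 = 0.27331 A, so P_out = 4810.2 × 0.27331 = 1314.6 W.
All ideal ⇒ P_in = P_out, so I_supply = 1314.6/480 = 2.74 A.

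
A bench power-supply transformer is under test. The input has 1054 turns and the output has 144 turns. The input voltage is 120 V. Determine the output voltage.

V_out ≈ 16.4 V

V_out/V_in = N_out/N_in, so V_out = 120 × 144/1054 = 16.4 V.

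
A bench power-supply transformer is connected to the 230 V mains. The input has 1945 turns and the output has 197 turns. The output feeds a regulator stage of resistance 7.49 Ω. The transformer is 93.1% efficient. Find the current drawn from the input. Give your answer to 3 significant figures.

V_out = 230 × 197/1945 = 23.296 V.
I_out = V_out/R = 23.296/7.49 = 3.1102 A.
P_out = V_out I_out = 23.296 × 3.1102 = 72.455 W.
P_in = P_out/η = 72.455/0.931 = 77.825 W.
I_in = P_in/V_in = 77.825/230 = 0.338 A.

I_in ≈ 0.338 A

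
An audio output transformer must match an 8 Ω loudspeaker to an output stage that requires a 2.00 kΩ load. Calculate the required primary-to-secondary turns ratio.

N_p/N_s ≈ 15.8

Z_p/Z_s = (N_p/N_s)², so N_p/N_s = √(2000/8) = √250 = 15.8.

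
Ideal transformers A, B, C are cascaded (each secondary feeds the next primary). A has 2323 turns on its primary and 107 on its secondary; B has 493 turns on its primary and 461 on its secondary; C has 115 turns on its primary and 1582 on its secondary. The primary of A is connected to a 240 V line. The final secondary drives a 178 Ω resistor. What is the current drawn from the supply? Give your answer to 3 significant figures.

Secondary of A: V = 240.00 × 107/2323 = 11.055 V.
Secondary of B: V = 11.055 × 461/493 = 10.337 V.
Secondary of C: V = 10.337 × 1582/115 = 142.20 V.
I_load = 142.20/178 = 0.79889 A, so P_out = 142.20 × 0.79889 = 113.60 W.
All ideal ⇒ P_in = P_out, so I_supply = 113.60/240 = 0.473 A.

I_supply ≈ 0.473 A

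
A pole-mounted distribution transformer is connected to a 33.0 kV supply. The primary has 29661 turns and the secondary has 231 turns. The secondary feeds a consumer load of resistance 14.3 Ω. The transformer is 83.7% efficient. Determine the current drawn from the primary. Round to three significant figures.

V_s = 33000 × 231/29661 = 257.00 V.
I_s = V_s/R = 257.00/14.3 = 17.972 A.
P_out = V_s I_s = 257.00 × 17.972 = 4619.0 W.
P_in = P_out/η = 4619.0/0.837 = 5518.5 W.
I_p = P_in/V_p = 5518.5/33000 = 0.167 A.

I_p ≈ 0.167 A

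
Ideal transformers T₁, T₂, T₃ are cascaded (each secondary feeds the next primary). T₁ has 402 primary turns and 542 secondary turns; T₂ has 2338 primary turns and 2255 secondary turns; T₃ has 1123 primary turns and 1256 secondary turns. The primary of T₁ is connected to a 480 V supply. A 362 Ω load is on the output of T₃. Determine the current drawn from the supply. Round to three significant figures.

Secondary of T₁: V = 480.00 × 542/402 = 647.16 V.
Secondary of T₂: V = 647.16 × 2255/2338 = 624.19 V.
Secondary of T₃: V = 624.19 × 1256/1123 = 698.11 V.
I_load = 698.11/362 = 1.9285 A, so P_out = 698.11 × 1.9285 = 1346.3 W.
All ideal ⇒ P_in = P_out, so I_supply = 1346.3/480 = 2.80 A.

I_supply ≈ 2.80 A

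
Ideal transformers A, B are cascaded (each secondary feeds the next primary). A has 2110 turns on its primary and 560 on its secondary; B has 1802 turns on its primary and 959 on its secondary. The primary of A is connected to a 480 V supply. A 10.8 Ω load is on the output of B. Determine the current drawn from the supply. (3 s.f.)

I_supply ≈ 0.887 A

Secondary of A: V = 480.00 × 560/2110 = 127.39 V.
Secondary of B: V = 127.39 × 959/1802 = 67.797 V.
I_load = 67.797/10.8 = 6.2775 A, so P_out = 67.797 × 6.2775 = 425.60 W.
All ideal ⇒ P_in = P_out, so I_supply = 425.60/480 = 0.887 A.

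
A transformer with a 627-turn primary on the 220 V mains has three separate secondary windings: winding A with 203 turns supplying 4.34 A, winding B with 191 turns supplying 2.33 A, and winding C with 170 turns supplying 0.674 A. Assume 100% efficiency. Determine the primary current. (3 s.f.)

I_p ≈ 2.30 A

V_A = 220 × 203/627 = 71.228 V; V_B = 220 × 191/627 = 67.018 V; V_C = 220 × 170/627 = 59.649 V.
P_out = V_A I_A + V_B I_B + V_C I_C = 71.228×4.34 + 67.018×2.33 + 59.649×0.674 = 309.13 + 156.15 + 40.204 = 505.48 W.
Ideal ⇒ P_in = P_out, so I_p = P_out/V_p = 505.48/220 = 2.30 A.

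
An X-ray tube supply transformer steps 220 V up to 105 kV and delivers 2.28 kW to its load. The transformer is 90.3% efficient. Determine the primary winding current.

P_in = P_out/η = 2280/0.903 = 2524.9 W.
I_p = P_in/V_p = 2524.9/220 = 11.5 A.

I_p ≈ 11.5 A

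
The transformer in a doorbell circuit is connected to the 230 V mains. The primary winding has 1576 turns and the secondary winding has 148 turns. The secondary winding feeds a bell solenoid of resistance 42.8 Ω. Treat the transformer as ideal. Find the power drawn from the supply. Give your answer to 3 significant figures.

V_s = V_p × N_s/N_p = 230 × 148/1576 = 21.599 V.
I_s = V_s/R = 21.599/42.8 = 0.50465 A.
I_p = I_s × N_s/N_p = 0.50465 × 148/1576 = 0.047391 A.
P = V_p I_p = 230 × 0.047391 = 10.9 W.

P ≈ 10.9 W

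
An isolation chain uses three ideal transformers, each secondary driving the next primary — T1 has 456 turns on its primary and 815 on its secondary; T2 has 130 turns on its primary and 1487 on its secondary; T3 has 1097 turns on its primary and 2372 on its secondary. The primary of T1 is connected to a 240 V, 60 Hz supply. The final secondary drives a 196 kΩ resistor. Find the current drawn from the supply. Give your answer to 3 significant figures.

I_supply ≈ 2.39 A

After T1: V = 240.00 × 815/456 = 428.95 V.
After T2: V = 428.95 × 1487/130 = 4906.5 V.
After T3: V = 4906.5 × 2372/1097 = 10609 V.
I_load = 10609/196000 = 0.054128 A, so P_out = 10609 × 0.054128 = 574.25 W.
All ideal ⇒ P_in = P_out, so I_supply = 574.25/240 = 2.39 A.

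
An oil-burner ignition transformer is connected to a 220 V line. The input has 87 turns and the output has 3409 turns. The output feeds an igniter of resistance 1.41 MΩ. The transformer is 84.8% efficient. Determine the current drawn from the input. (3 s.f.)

I_in ≈ 0.283 A

V_out = 220 × 3409/87 = 8620.5 V.
I_out = V_out/R = 8620.5/(1.41×10^6) = 0.0061138 A.
P_out = V_out I_out = 8620.5 × 0.0061138 = 52.704 W.
P_in = P_out/η = 52.704/0.848 = 62.151 W.
I_in = P_in/V_in = 62.151/220 = 0.283 A.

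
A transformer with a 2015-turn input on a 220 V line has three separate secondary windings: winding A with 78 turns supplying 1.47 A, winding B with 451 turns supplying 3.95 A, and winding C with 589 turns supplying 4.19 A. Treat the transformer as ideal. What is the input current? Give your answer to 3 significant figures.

V_A = 220 × 78/2015 = 8.5161 V; V_B = 220 × 451/2015 = 49.241 V; V_C = 220 × 589/2015 = 64.308 V.
P_out = V_A I_A + V_B I_B + V_C I_C = 8.5161×1.47 + 49.241×3.95 + 64.308×4.19 = 12.519 + 194.50 + 269.45 = 476.47 W.
Ideal ⇒ P_in = P_out, so I_in = P_out/V_in = 476.47/220 = 2.17 A.

I_in ≈ 2.17 A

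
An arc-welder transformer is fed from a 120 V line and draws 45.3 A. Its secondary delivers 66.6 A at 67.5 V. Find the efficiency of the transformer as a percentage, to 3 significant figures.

η ≈ 82.7%

P_in = 120 × 45.3 = 5436.00 W.
P_out = 67.5 × 66.6 = 4495.50 W.
η = P_out/P_in = 4495.50/5436.00 = 0.827.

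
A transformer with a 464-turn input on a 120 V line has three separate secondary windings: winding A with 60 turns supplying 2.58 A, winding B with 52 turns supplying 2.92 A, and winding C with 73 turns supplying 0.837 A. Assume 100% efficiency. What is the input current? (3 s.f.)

V_A = 120 × 60/464 = 15.517 V; V_B = 120 × 52/464 = 13.448 V; V_C = 120 × 73/464 = 18.879 V.
P_out = V_A I_A + V_B I_B + V_C I_C = 15.517×2.58 + 13.448×2.92 + 18.879×0.837 = 40.034 + 39.269 + 15.802 = 95.105 W.
Ideal ⇒ P_in = P_out, so I_in = P_out/V_in = 95.105/120 = 0.793 A.

I_in ≈ 0.793 A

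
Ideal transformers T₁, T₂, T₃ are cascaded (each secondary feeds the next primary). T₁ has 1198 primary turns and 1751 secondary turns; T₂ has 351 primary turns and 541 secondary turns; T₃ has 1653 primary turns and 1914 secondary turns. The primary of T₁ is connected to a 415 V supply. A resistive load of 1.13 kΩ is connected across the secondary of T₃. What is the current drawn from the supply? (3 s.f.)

I_supply ≈ 2.50 A

Secondary of T₁: V = 415.00 × 1751/1198 = 606.57 V.
Secondary of T₂: V = 606.57 × 541/351 = 934.91 V.
Secondary of T₃: V = 934.91 × 1914/1653 = 1082.5 V.
I_load = 1082.5/1130 = 0.95798 A, so P_out = 1082.5 × 0.95798 = 1037.0 W.
All ideal ⇒ P_in = P_out, so I_supply = 1037.0/415 = 2.50 A.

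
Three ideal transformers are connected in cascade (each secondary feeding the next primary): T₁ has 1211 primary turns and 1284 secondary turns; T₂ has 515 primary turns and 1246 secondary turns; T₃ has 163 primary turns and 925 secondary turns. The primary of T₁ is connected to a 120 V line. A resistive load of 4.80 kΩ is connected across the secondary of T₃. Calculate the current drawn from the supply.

Secondary of T₁: V = 120.00 × 1284/1211 = 127.23 V.
Secondary of T₂: V = 127.23 × 1246/515 = 307.83 V.
Secondary of T₃: V = 307.83 × 925/163 = 1746.9 V.
I_load = 1746.9/4800 = 0.36394 A, so P_out = 1746.9 × 0.36394 = 635.76 W.
All ideal ⇒ P_in = P_out, so I_supply = 635.76/120 = 5.30 A.

I_supply ≈ 5.30 A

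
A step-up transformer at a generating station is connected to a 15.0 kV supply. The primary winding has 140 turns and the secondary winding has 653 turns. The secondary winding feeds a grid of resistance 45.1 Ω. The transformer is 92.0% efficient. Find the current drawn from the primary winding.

V_s = 15000 × 653/140 = 69964 V.
I_s = V_s/R = 69964/45.1 = 1551.3 A.
P_out = V_s I_s = 69964 × 1551.3 = 1.0854×10^8 W.
P_in = P_out/η = 1.0854×10^8/0.920 = 1.1797×10^8 W.
I_p = P_in/V_p = 1.1797×10^8/15000 = 7860 A.

I_p ≈ 7860 A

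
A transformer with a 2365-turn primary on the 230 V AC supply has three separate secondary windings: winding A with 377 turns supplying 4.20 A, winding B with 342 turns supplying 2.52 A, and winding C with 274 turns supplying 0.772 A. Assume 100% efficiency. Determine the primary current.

V_A = 230 × 377/2365 = 36.664 V; V_B = 230 × 342/2365 = 33.260 V; V_C = 230 × 274/2365 = 26.647 V.
P_out = V_A I_A + V_B I_B + V_C I_C = 36.664×4.20 + 33.260×2.52 + 26.647×0.772 = 153.99 + 83.815 + 20.571 = 258.37 W.
Ideal ⇒ P_in = P_out, so I_p = P_out/V_p = 258.37/230 = 1.12 A.

I_p ≈ 1.12 A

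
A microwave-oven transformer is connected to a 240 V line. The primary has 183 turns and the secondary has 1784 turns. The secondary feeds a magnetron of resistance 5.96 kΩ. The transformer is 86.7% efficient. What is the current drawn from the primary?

I_p ≈ 4.41 A

V_s = 240 × 1784/183 = 2339.7 V.
I_s = V_s/R = 2339.7/5960 = 0.39256 A.
P_out = V_s I_s = 2339.7 × 0.39256 = 918.47 W.
P_in = P_out/η = 918.47/0.867 = 1059.4 W.
I_p = P_in/V_p = 1059.4/240 = 4.41 A.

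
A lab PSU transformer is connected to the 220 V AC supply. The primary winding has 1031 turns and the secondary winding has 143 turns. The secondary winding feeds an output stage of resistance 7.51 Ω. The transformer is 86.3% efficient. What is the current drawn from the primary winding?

I_p ≈ 0.653 A

V_s = 220 × 143/1031 = 30.514 V.
I_s = V_s/R = 30.514/7.51 = 4.0631 A.
P_out = V_s I_s = 30.514 × 4.0631 = 123.98 W.
P_in = P_out/η = 123.98/0.863 = 143.66 W.
I_p = P_in/V_p = 143.66/220 = 0.653 A.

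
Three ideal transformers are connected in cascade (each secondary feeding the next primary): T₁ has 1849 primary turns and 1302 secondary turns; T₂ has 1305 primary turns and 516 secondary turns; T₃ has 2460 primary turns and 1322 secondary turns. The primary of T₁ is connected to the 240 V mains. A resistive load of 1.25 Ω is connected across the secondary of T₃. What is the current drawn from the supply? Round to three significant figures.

Secondary of T₁: V = 240.00 × 1302/1849 = 169.00 V.
Secondary of T₂: V = 169.00 × 516/1305 = 66.823 V.
Secondary of T₃: V = 66.823 × 1322/2460 = 35.910 V.
I_load = 35.910/1.25 = 28.728 A, so P_out = 35.910 × 28.728 = 1031.6 W.
All ideal ⇒ P_in = P_out, so I_supply = 1031.6/240 = 4.30 A.

I_supply ≈ 4.30 A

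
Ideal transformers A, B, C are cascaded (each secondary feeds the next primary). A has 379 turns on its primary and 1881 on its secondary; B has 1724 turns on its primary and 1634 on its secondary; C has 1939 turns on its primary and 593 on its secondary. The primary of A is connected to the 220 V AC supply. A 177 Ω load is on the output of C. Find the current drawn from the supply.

Secondary of A: V = 220.00 × 1881/379 = 1091.9 V.
Secondary of B: V = 1091.9 × 1634/1724 = 1034.9 V.
Secondary of C: V = 1034.9 × 593/1939 = 316.49 V.
I_load = 316.49/177 = 1.7881 A, so P_out = 316.49 × 1.7881 = 565.92 W.
All ideal ⇒ P_in = P_out, so I_supply = 565.92/220 = 2.57 A.

I_supply ≈ 2.57 A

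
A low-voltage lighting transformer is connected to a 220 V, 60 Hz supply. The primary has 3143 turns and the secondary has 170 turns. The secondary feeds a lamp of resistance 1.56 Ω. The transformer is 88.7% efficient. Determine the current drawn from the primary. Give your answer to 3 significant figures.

I_p ≈ 0.465 A

V_s = 220 × 170/3143 = 11.899 V.
I_s = V_s/R = 11.899/1.56 = 7.6279 A.
P_out = V_s I_s = 11.899 × 7.6279 = 90.767 W.
P_in = P_out/η = 90.767/0.887 = 102.33 W.
I_p = P_in/V_p = 102.33/220 = 0.465 A.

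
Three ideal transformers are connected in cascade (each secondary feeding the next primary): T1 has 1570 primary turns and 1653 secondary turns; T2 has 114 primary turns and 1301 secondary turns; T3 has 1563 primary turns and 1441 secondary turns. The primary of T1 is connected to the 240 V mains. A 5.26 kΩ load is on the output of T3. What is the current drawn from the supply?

I_supply ≈ 5.60 A

After T1: V = 240.00 × 1653/1570 = 252.69 V.
After T2: V = 252.69 × 1301/114 = 2883.7 V.
After T3: V = 2883.7 × 1441/1563 = 2658.7 V.
I_load = 2658.7/5260 = 0.50545 A, so P_out = 2658.7 × 0.50545 = 1343.8 W.
All ideal ⇒ P_in = P_out, so I_supply = 1343.8/240 = 5.60 A.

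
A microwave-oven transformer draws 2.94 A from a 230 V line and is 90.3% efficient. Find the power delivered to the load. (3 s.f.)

P_out ≈ 611 W

P_in = V_p I_p = 230 × 2.94 = 676.20 W.
P_out = η P_in = 0.903 × 676.20 = 611 W.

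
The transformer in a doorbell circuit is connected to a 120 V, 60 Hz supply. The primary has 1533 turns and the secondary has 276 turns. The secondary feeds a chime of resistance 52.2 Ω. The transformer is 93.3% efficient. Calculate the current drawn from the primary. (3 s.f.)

I_p ≈ 0.0799 A

V_s = 120 × 276/1533 = 21.605 V.
I_s = V_s/R = 21.605/52.2 = 0.41388 A.
P_out = V_s I_s = 21.605 × 0.41388 = 8.9418 W.
P_in = P_out/η = 8.9418/0.933 = 9.5839 W.
I_p = P_in/V_p = 9.5839/120 = 0.0799 A.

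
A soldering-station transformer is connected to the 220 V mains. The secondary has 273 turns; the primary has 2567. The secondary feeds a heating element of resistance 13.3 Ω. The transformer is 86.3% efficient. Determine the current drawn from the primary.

I_p ≈ 0.217 A

V_s = 220 × 273/2567 = 23.397 V.
I_s = V_s/R = 23.397/13.3 = 1.7592 A.
P_out = V_s I_s = 23.397 × 1.7592 = 41.159 W.
P_in = P_out/η = 41.159/0.863 = 47.693 W.
I_p = P_in/V_p = 47.693/220 = 0.217 A.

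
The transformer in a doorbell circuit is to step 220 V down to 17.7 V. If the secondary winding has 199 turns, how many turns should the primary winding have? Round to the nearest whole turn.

N_p/N_s = V_p/V_s, so N_p = 199 × 220/17.7 = 2473.4 ≈ 2473 turns.

N_p = 2473 turns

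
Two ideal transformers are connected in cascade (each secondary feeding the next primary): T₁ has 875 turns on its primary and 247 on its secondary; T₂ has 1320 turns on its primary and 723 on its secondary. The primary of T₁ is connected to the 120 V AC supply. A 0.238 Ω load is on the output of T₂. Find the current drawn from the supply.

I_supply ≈ 12.1 A

Secondary of T₁: V = 120.00 × 247/875 = 33.874 V.
Secondary of T₂: V = 33.874 × 723/1320 = 18.554 V.
I_load = 18.554/0.238 = 77.957 A, so P_out = 18.554 × 77.957 = 1446.4 W.
All ideal ⇒ P_in = P_out, so I_supply = 1446.4/120 = 12.1 A.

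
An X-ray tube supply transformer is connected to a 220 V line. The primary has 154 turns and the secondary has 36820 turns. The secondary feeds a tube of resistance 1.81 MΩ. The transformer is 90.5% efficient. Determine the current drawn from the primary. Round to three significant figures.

I_p ≈ 7.68 A

V_s = 220 × 36820/154 = 52600 V.
I_s = V_s/R = 52600/(1.81×10^6) = 0.029061 A.
P_out = V_s I_s = 52600 × 0.029061 = 1528.6 W.
P_in = P_out/η = 1528.6/0.905 = 1689.1 W.
I_p = P_in/V_p = 1689.1/220 = 7.68 A.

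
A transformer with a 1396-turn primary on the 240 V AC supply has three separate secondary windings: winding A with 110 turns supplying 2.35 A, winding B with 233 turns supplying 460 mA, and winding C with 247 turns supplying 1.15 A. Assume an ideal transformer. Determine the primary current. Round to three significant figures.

V_A = 240 × 110/1396 = 18.911 V; V_B = 240 × 233/1396 = 40.057 V; V_C = 240 × 247/1396 = 42.464 V.
P_out = V_A I_A + V_B I_B + V_C I_C = 18.911×2.35 + 40.057×0.460 + 42.464×1.15 = 44.441 + 18.426 + 48.834 = 111.70 W.
Ideal ⇒ P_in = P_out, so I_p = P_out/V_p = 111.70/240 = 0.465 A.

I_p ≈ 0.465 A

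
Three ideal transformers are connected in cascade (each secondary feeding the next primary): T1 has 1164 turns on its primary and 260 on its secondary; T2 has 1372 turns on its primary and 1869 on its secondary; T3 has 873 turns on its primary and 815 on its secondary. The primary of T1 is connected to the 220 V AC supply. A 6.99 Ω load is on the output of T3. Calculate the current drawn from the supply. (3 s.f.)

I_supply ≈ 2.54 A

After T1: V = 220.00 × 260/1164 = 49.141 V.
After T2: V = 49.141 × 1869/1372 = 66.942 V.
After T3: V = 66.942 × 815/873 = 62.494 V.
I_load = 62.494/6.99 = 8.9406 A, so P_out = 62.494 × 8.9406 = 558.74 W.
All ideal ⇒ P_in = P_out, so I_supply = 558.74/220 = 2.54 A.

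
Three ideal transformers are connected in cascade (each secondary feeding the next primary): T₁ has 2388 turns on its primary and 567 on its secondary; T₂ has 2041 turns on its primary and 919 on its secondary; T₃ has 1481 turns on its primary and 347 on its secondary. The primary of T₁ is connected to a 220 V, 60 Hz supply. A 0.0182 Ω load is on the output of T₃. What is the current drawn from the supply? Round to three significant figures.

I_supply ≈ 7.58 A

Secondary of T₁: V = 220.00 × 567/2388 = 52.236 V.
Secondary of T₂: V = 52.236 × 919/2041 = 23.520 V.
Secondary of T₃: V = 23.520 × 347/1481 = 5.5108 V.
I_load = 5.5108/0.0182 = 302.79 A, so P_out = 5.5108 × 302.79 = 1668.7 W.
All ideal ⇒ P_in = P_out, so I_supply = 1668.7/220 = 7.58 A.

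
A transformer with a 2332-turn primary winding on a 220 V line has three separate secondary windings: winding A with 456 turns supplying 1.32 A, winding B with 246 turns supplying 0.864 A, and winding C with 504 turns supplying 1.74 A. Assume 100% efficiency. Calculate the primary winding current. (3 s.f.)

V_A = 220 × 456/2332 = 43.019 V; V_B = 220 × 246/2332 = 23.208 V; V_C = 220 × 504/2332 = 47.547 V.
P_out = V_A I_A + V_B I_B + V_C I_C = 43.019×1.32 + 23.208×0.864 + 47.547×1.74 = 56.785 + 20.051 + 82.732 = 159.57 W.
Ideal ⇒ P_in = P_out, so I_p = P_out/V_p = 159.57/220 = 0.725 A.

I_p ≈ 0.725 A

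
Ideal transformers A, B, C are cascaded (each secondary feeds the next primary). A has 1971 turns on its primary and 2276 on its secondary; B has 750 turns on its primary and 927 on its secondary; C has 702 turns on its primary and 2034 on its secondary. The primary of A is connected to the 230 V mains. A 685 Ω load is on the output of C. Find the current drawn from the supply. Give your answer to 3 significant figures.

I_supply ≈ 5.74 A

After A: V = 230.00 × 2276/1971 = 265.59 V.
After B: V = 265.59 × 927/750 = 328.27 V.
After C: V = 328.27 × 2034/702 = 951.14 V.
I_load = 951.14/685 = 1.3885 A, so P_out = 951.14 × 1.3885 = 1320.7 W.
All ideal ⇒ P_in = P_out, so I_supply = 1320.7/230 = 5.74 A.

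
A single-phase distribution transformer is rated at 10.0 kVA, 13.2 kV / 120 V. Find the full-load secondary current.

I_s = S/V_s = 10000/120 = 83.3 A.

I_s ≈ 83.3 A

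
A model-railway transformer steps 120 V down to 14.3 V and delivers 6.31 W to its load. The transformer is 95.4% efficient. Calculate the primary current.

P_in = P_out/η = 6.31/0.954 = 6.6143 W.
I_p = P_in/V_p = 6.6143/120 = 0.0551 A.

I_p ≈ 0.0551 A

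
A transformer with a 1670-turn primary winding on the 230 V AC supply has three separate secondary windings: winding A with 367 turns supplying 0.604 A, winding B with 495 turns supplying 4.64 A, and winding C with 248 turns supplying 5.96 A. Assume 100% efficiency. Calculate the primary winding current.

I_p ≈ 2.39 A

V_A = 230 × 367/1670 = 50.545 V; V_B = 230 × 495/1670 = 68.174 V; V_C = 230 × 248/1670 = 34.156 V.
P_out = V_A I_A + V_B I_B + V_C I_C = 50.545×0.604 + 68.174×4.64 + 34.156×5.96 = 30.529 + 316.33 + 203.57 = 550.42 W.
Ideal ⇒ P_in = P_out, so I_p = P_out/V_p = 550.42/230 = 2.39 A.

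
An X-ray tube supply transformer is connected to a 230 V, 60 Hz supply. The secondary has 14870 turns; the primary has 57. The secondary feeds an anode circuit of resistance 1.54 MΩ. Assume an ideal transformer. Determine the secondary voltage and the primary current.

V_s = V_p × N_s/N_p = 230 × 14870/57 = 60002 V.
I_s = V_s/R = 60002/(1.54×10^6) = 0.038962 A.
I_p = I_s × N_s/N_p = 0.038962 × 14870/57 = 10.2 A.

V_s ≈ 60000 V, I_p ≈ 10.2 A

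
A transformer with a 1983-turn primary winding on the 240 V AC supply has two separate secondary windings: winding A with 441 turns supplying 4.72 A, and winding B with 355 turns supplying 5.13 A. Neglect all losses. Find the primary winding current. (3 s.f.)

I_p ≈ 1.97 A

V_A = 240 × 441/1983 = 53.374 V; V_B = 240 × 355/1983 = 42.965 V.
P_out = V_A I_A + V_B I_B = 53.374×4.72 + 42.965×5.13 = 251.92 + 220.41 = 472.34 W.
Ideal ⇒ P_in = P_out, so I_p = P_out/V_p = 472.34/240 = 1.97 A.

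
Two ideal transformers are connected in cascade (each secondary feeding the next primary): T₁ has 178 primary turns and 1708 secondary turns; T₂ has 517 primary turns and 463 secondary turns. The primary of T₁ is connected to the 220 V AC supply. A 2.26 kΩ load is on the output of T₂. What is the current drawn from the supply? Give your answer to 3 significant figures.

I_supply ≈ 7.19 A

After T₁: V = 220.00 × 1708/178 = 2111.0 V.
After T₂: V = 2111.0 × 463/517 = 1890.5 V.
I_load = 1890.5/2260 = 0.83651 A, so P_out = 1890.5 × 0.83651 = 1581.4 W.
All ideal ⇒ P_in = P_out, so I_supply = 1581.4/220 = 7.19 A.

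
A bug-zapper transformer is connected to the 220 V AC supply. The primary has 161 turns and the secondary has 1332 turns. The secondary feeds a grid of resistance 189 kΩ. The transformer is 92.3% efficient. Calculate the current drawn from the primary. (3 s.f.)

I_p ≈ 0.0863 A

V_s = 220 × 1332/161 = 1820.1 V.
I_s = V_s/R = 1820.1/189000 = 0.0096303 A.
P_out = V_s I_s = 1820.1 × 0.0096303 = 17.528 W.
P_in = P_out/η = 17.528/0.923 = 18.991 W.
I_p = P_in/V_p = 18.991/220 = 0.0863 A.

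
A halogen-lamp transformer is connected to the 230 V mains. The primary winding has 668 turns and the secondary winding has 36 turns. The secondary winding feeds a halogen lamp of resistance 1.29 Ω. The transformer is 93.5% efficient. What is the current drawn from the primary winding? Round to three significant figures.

I_p ≈ 0.554 A

V_s = 230 × 36/668 = 12.395 V.
I_s = V_s/R = 12.395/1.29 = 9.6087 A.
P_out = V_s I_s = 12.395 × 9.6087 = 119.10 W.
P_in = P_out/η = 119.10/0.935 = 127.38 W.
I_p = P_in/V_p = 127.38/230 = 0.554 A.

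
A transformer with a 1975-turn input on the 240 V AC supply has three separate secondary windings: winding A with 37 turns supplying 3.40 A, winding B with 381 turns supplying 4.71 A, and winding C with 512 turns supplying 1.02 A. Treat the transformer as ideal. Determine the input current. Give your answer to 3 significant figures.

V_A = 240 × 37/1975 = 4.4962 V; V_B = 240 × 381/1975 = 46.299 V; V_C = 240 × 512/1975 = 62.218 V.
P_out = V_A I_A + V_B I_B + V_C I_C = 4.4962×3.40 + 46.299×4.71 + 62.218×1.02 = 15.287 + 218.07 + 63.462 = 296.82 W.
Ideal ⇒ P_in = P_out, so I_in = P_out/V_in = 296.82/240 = 1.24 A.

I_in ≈ 1.24 A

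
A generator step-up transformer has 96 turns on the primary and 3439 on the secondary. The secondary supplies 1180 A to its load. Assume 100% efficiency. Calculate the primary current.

For an ideal transformer I_p/I_s = N_s/N_p, so I_p = 1180 × 3439/96 = 42300 A.

I_p ≈ 42300 A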